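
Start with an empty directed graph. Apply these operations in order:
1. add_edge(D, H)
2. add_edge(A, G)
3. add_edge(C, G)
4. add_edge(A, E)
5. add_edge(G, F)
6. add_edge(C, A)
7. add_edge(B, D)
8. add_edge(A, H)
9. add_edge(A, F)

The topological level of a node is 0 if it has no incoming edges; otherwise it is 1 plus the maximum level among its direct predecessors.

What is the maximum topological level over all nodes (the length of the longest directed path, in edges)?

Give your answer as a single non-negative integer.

Answer: 3

Derivation:
Op 1: add_edge(D, H). Edges now: 1
Op 2: add_edge(A, G). Edges now: 2
Op 3: add_edge(C, G). Edges now: 3
Op 4: add_edge(A, E). Edges now: 4
Op 5: add_edge(G, F). Edges now: 5
Op 6: add_edge(C, A). Edges now: 6
Op 7: add_edge(B, D). Edges now: 7
Op 8: add_edge(A, H). Edges now: 8
Op 9: add_edge(A, F). Edges now: 9
Compute levels (Kahn BFS):
  sources (in-degree 0): B, C
  process B: level=0
    B->D: in-degree(D)=0, level(D)=1, enqueue
  process C: level=0
    C->A: in-degree(A)=0, level(A)=1, enqueue
    C->G: in-degree(G)=1, level(G)>=1
  process D: level=1
    D->H: in-degree(H)=1, level(H)>=2
  process A: level=1
    A->E: in-degree(E)=0, level(E)=2, enqueue
    A->F: in-degree(F)=1, level(F)>=2
    A->G: in-degree(G)=0, level(G)=2, enqueue
    A->H: in-degree(H)=0, level(H)=2, enqueue
  process E: level=2
  process G: level=2
    G->F: in-degree(F)=0, level(F)=3, enqueue
  process H: level=2
  process F: level=3
All levels: A:1, B:0, C:0, D:1, E:2, F:3, G:2, H:2
max level = 3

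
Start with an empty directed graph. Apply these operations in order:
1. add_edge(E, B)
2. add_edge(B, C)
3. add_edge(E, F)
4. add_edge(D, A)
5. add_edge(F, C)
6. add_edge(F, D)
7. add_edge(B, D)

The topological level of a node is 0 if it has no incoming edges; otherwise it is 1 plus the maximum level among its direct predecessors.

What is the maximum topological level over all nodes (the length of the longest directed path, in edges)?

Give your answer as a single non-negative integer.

Answer: 3

Derivation:
Op 1: add_edge(E, B). Edges now: 1
Op 2: add_edge(B, C). Edges now: 2
Op 3: add_edge(E, F). Edges now: 3
Op 4: add_edge(D, A). Edges now: 4
Op 5: add_edge(F, C). Edges now: 5
Op 6: add_edge(F, D). Edges now: 6
Op 7: add_edge(B, D). Edges now: 7
Compute levels (Kahn BFS):
  sources (in-degree 0): E
  process E: level=0
    E->B: in-degree(B)=0, level(B)=1, enqueue
    E->F: in-degree(F)=0, level(F)=1, enqueue
  process B: level=1
    B->C: in-degree(C)=1, level(C)>=2
    B->D: in-degree(D)=1, level(D)>=2
  process F: level=1
    F->C: in-degree(C)=0, level(C)=2, enqueue
    F->D: in-degree(D)=0, level(D)=2, enqueue
  process C: level=2
  process D: level=2
    D->A: in-degree(A)=0, level(A)=3, enqueue
  process A: level=3
All levels: A:3, B:1, C:2, D:2, E:0, F:1
max level = 3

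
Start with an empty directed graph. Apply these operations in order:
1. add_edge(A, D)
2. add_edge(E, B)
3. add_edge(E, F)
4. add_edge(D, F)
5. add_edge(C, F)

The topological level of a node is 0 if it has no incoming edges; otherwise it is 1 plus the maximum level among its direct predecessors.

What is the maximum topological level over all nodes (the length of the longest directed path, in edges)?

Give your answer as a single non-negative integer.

Op 1: add_edge(A, D). Edges now: 1
Op 2: add_edge(E, B). Edges now: 2
Op 3: add_edge(E, F). Edges now: 3
Op 4: add_edge(D, F). Edges now: 4
Op 5: add_edge(C, F). Edges now: 5
Compute levels (Kahn BFS):
  sources (in-degree 0): A, C, E
  process A: level=0
    A->D: in-degree(D)=0, level(D)=1, enqueue
  process C: level=0
    C->F: in-degree(F)=2, level(F)>=1
  process E: level=0
    E->B: in-degree(B)=0, level(B)=1, enqueue
    E->F: in-degree(F)=1, level(F)>=1
  process D: level=1
    D->F: in-degree(F)=0, level(F)=2, enqueue
  process B: level=1
  process F: level=2
All levels: A:0, B:1, C:0, D:1, E:0, F:2
max level = 2

Answer: 2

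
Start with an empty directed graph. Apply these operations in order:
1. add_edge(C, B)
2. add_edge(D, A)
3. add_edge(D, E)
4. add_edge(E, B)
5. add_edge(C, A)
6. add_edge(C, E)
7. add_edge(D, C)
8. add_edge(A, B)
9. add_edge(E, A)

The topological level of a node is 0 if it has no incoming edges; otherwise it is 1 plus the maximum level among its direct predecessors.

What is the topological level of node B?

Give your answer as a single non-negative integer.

Answer: 4

Derivation:
Op 1: add_edge(C, B). Edges now: 1
Op 2: add_edge(D, A). Edges now: 2
Op 3: add_edge(D, E). Edges now: 3
Op 4: add_edge(E, B). Edges now: 4
Op 5: add_edge(C, A). Edges now: 5
Op 6: add_edge(C, E). Edges now: 6
Op 7: add_edge(D, C). Edges now: 7
Op 8: add_edge(A, B). Edges now: 8
Op 9: add_edge(E, A). Edges now: 9
Compute levels (Kahn BFS):
  sources (in-degree 0): D
  process D: level=0
    D->A: in-degree(A)=2, level(A)>=1
    D->C: in-degree(C)=0, level(C)=1, enqueue
    D->E: in-degree(E)=1, level(E)>=1
  process C: level=1
    C->A: in-degree(A)=1, level(A)>=2
    C->B: in-degree(B)=2, level(B)>=2
    C->E: in-degree(E)=0, level(E)=2, enqueue
  process E: level=2
    E->A: in-degree(A)=0, level(A)=3, enqueue
    E->B: in-degree(B)=1, level(B)>=3
  process A: level=3
    A->B: in-degree(B)=0, level(B)=4, enqueue
  process B: level=4
All levels: A:3, B:4, C:1, D:0, E:2
level(B) = 4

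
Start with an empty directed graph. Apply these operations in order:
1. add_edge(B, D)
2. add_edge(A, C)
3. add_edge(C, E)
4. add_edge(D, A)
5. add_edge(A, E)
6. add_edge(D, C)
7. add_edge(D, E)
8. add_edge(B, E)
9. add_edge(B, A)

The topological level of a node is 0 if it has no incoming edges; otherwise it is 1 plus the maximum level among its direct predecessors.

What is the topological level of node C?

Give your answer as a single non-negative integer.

Answer: 3

Derivation:
Op 1: add_edge(B, D). Edges now: 1
Op 2: add_edge(A, C). Edges now: 2
Op 3: add_edge(C, E). Edges now: 3
Op 4: add_edge(D, A). Edges now: 4
Op 5: add_edge(A, E). Edges now: 5
Op 6: add_edge(D, C). Edges now: 6
Op 7: add_edge(D, E). Edges now: 7
Op 8: add_edge(B, E). Edges now: 8
Op 9: add_edge(B, A). Edges now: 9
Compute levels (Kahn BFS):
  sources (in-degree 0): B
  process B: level=0
    B->A: in-degree(A)=1, level(A)>=1
    B->D: in-degree(D)=0, level(D)=1, enqueue
    B->E: in-degree(E)=3, level(E)>=1
  process D: level=1
    D->A: in-degree(A)=0, level(A)=2, enqueue
    D->C: in-degree(C)=1, level(C)>=2
    D->E: in-degree(E)=2, level(E)>=2
  process A: level=2
    A->C: in-degree(C)=0, level(C)=3, enqueue
    A->E: in-degree(E)=1, level(E)>=3
  process C: level=3
    C->E: in-degree(E)=0, level(E)=4, enqueue
  process E: level=4
All levels: A:2, B:0, C:3, D:1, E:4
level(C) = 3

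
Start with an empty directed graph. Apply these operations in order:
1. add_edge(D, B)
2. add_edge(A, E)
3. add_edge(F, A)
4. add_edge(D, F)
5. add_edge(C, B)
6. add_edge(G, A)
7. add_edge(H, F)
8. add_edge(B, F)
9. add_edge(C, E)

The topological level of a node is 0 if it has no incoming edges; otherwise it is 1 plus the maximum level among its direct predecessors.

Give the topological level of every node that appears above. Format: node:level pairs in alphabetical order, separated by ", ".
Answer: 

Op 1: add_edge(D, B). Edges now: 1
Op 2: add_edge(A, E). Edges now: 2
Op 3: add_edge(F, A). Edges now: 3
Op 4: add_edge(D, F). Edges now: 4
Op 5: add_edge(C, B). Edges now: 5
Op 6: add_edge(G, A). Edges now: 6
Op 7: add_edge(H, F). Edges now: 7
Op 8: add_edge(B, F). Edges now: 8
Op 9: add_edge(C, E). Edges now: 9
Compute levels (Kahn BFS):
  sources (in-degree 0): C, D, G, H
  process C: level=0
    C->B: in-degree(B)=1, level(B)>=1
    C->E: in-degree(E)=1, level(E)>=1
  process D: level=0
    D->B: in-degree(B)=0, level(B)=1, enqueue
    D->F: in-degree(F)=2, level(F)>=1
  process G: level=0
    G->A: in-degree(A)=1, level(A)>=1
  process H: level=0
    H->F: in-degree(F)=1, level(F)>=1
  process B: level=1
    B->F: in-degree(F)=0, level(F)=2, enqueue
  process F: level=2
    F->A: in-degree(A)=0, level(A)=3, enqueue
  process A: level=3
    A->E: in-degree(E)=0, level(E)=4, enqueue
  process E: level=4
All levels: A:3, B:1, C:0, D:0, E:4, F:2, G:0, H:0

Answer: A:3, B:1, C:0, D:0, E:4, F:2, G:0, H:0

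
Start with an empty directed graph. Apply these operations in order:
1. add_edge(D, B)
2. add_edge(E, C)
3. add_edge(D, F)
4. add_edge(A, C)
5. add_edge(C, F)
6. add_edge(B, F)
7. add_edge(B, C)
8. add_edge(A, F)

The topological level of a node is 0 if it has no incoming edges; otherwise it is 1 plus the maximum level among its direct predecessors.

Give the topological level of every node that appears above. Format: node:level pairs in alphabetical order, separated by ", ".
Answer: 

Answer: A:0, B:1, C:2, D:0, E:0, F:3

Derivation:
Op 1: add_edge(D, B). Edges now: 1
Op 2: add_edge(E, C). Edges now: 2
Op 3: add_edge(D, F). Edges now: 3
Op 4: add_edge(A, C). Edges now: 4
Op 5: add_edge(C, F). Edges now: 5
Op 6: add_edge(B, F). Edges now: 6
Op 7: add_edge(B, C). Edges now: 7
Op 8: add_edge(A, F). Edges now: 8
Compute levels (Kahn BFS):
  sources (in-degree 0): A, D, E
  process A: level=0
    A->C: in-degree(C)=2, level(C)>=1
    A->F: in-degree(F)=3, level(F)>=1
  process D: level=0
    D->B: in-degree(B)=0, level(B)=1, enqueue
    D->F: in-degree(F)=2, level(F)>=1
  process E: level=0
    E->C: in-degree(C)=1, level(C)>=1
  process B: level=1
    B->C: in-degree(C)=0, level(C)=2, enqueue
    B->F: in-degree(F)=1, level(F)>=2
  process C: level=2
    C->F: in-degree(F)=0, level(F)=3, enqueue
  process F: level=3
All levels: A:0, B:1, C:2, D:0, E:0, F:3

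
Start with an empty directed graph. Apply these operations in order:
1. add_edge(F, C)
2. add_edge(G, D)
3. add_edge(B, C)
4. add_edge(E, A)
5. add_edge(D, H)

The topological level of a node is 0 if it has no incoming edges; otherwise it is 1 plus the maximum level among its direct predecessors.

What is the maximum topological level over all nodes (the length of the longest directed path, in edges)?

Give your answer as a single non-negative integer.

Answer: 2

Derivation:
Op 1: add_edge(F, C). Edges now: 1
Op 2: add_edge(G, D). Edges now: 2
Op 3: add_edge(B, C). Edges now: 3
Op 4: add_edge(E, A). Edges now: 4
Op 5: add_edge(D, H). Edges now: 5
Compute levels (Kahn BFS):
  sources (in-degree 0): B, E, F, G
  process B: level=0
    B->C: in-degree(C)=1, level(C)>=1
  process E: level=0
    E->A: in-degree(A)=0, level(A)=1, enqueue
  process F: level=0
    F->C: in-degree(C)=0, level(C)=1, enqueue
  process G: level=0
    G->D: in-degree(D)=0, level(D)=1, enqueue
  process A: level=1
  process C: level=1
  process D: level=1
    D->H: in-degree(H)=0, level(H)=2, enqueue
  process H: level=2
All levels: A:1, B:0, C:1, D:1, E:0, F:0, G:0, H:2
max level = 2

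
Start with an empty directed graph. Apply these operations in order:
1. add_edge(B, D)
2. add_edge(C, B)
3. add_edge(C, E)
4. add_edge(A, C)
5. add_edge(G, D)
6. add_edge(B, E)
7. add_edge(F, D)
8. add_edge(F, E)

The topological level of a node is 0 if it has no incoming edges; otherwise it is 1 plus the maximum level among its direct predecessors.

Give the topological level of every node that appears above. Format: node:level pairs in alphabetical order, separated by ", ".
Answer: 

Op 1: add_edge(B, D). Edges now: 1
Op 2: add_edge(C, B). Edges now: 2
Op 3: add_edge(C, E). Edges now: 3
Op 4: add_edge(A, C). Edges now: 4
Op 5: add_edge(G, D). Edges now: 5
Op 6: add_edge(B, E). Edges now: 6
Op 7: add_edge(F, D). Edges now: 7
Op 8: add_edge(F, E). Edges now: 8
Compute levels (Kahn BFS):
  sources (in-degree 0): A, F, G
  process A: level=0
    A->C: in-degree(C)=0, level(C)=1, enqueue
  process F: level=0
    F->D: in-degree(D)=2, level(D)>=1
    F->E: in-degree(E)=2, level(E)>=1
  process G: level=0
    G->D: in-degree(D)=1, level(D)>=1
  process C: level=1
    C->B: in-degree(B)=0, level(B)=2, enqueue
    C->E: in-degree(E)=1, level(E)>=2
  process B: level=2
    B->D: in-degree(D)=0, level(D)=3, enqueue
    B->E: in-degree(E)=0, level(E)=3, enqueue
  process D: level=3
  process E: level=3
All levels: A:0, B:2, C:1, D:3, E:3, F:0, G:0

Answer: A:0, B:2, C:1, D:3, E:3, F:0, G:0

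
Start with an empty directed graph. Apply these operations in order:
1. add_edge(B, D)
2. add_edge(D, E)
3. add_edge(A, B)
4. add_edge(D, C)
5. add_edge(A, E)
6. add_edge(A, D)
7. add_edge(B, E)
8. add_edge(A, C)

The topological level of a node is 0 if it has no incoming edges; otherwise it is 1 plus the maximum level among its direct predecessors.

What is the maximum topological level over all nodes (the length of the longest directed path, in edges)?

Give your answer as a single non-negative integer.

Op 1: add_edge(B, D). Edges now: 1
Op 2: add_edge(D, E). Edges now: 2
Op 3: add_edge(A, B). Edges now: 3
Op 4: add_edge(D, C). Edges now: 4
Op 5: add_edge(A, E). Edges now: 5
Op 6: add_edge(A, D). Edges now: 6
Op 7: add_edge(B, E). Edges now: 7
Op 8: add_edge(A, C). Edges now: 8
Compute levels (Kahn BFS):
  sources (in-degree 0): A
  process A: level=0
    A->B: in-degree(B)=0, level(B)=1, enqueue
    A->C: in-degree(C)=1, level(C)>=1
    A->D: in-degree(D)=1, level(D)>=1
    A->E: in-degree(E)=2, level(E)>=1
  process B: level=1
    B->D: in-degree(D)=0, level(D)=2, enqueue
    B->E: in-degree(E)=1, level(E)>=2
  process D: level=2
    D->C: in-degree(C)=0, level(C)=3, enqueue
    D->E: in-degree(E)=0, level(E)=3, enqueue
  process C: level=3
  process E: level=3
All levels: A:0, B:1, C:3, D:2, E:3
max level = 3

Answer: 3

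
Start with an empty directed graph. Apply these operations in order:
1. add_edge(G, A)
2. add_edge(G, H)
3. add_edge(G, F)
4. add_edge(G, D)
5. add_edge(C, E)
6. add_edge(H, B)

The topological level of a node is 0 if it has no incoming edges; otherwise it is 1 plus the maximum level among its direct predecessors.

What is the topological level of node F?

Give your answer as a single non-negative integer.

Answer: 1

Derivation:
Op 1: add_edge(G, A). Edges now: 1
Op 2: add_edge(G, H). Edges now: 2
Op 3: add_edge(G, F). Edges now: 3
Op 4: add_edge(G, D). Edges now: 4
Op 5: add_edge(C, E). Edges now: 5
Op 6: add_edge(H, B). Edges now: 6
Compute levels (Kahn BFS):
  sources (in-degree 0): C, G
  process C: level=0
    C->E: in-degree(E)=0, level(E)=1, enqueue
  process G: level=0
    G->A: in-degree(A)=0, level(A)=1, enqueue
    G->D: in-degree(D)=0, level(D)=1, enqueue
    G->F: in-degree(F)=0, level(F)=1, enqueue
    G->H: in-degree(H)=0, level(H)=1, enqueue
  process E: level=1
  process A: level=1
  process D: level=1
  process F: level=1
  process H: level=1
    H->B: in-degree(B)=0, level(B)=2, enqueue
  process B: level=2
All levels: A:1, B:2, C:0, D:1, E:1, F:1, G:0, H:1
level(F) = 1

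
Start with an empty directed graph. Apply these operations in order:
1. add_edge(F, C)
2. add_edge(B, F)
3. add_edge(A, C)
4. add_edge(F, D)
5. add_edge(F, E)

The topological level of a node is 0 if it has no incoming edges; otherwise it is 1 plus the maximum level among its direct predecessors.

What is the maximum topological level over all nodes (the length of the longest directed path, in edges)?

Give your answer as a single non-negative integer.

Op 1: add_edge(F, C). Edges now: 1
Op 2: add_edge(B, F). Edges now: 2
Op 3: add_edge(A, C). Edges now: 3
Op 4: add_edge(F, D). Edges now: 4
Op 5: add_edge(F, E). Edges now: 5
Compute levels (Kahn BFS):
  sources (in-degree 0): A, B
  process A: level=0
    A->C: in-degree(C)=1, level(C)>=1
  process B: level=0
    B->F: in-degree(F)=0, level(F)=1, enqueue
  process F: level=1
    F->C: in-degree(C)=0, level(C)=2, enqueue
    F->D: in-degree(D)=0, level(D)=2, enqueue
    F->E: in-degree(E)=0, level(E)=2, enqueue
  process C: level=2
  process D: level=2
  process E: level=2
All levels: A:0, B:0, C:2, D:2, E:2, F:1
max level = 2

Answer: 2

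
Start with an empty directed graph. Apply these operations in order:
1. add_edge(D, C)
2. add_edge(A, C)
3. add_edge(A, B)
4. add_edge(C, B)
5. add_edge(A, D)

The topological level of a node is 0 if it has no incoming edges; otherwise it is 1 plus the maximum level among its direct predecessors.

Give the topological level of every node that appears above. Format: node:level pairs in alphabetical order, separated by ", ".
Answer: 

Answer: A:0, B:3, C:2, D:1

Derivation:
Op 1: add_edge(D, C). Edges now: 1
Op 2: add_edge(A, C). Edges now: 2
Op 3: add_edge(A, B). Edges now: 3
Op 4: add_edge(C, B). Edges now: 4
Op 5: add_edge(A, D). Edges now: 5
Compute levels (Kahn BFS):
  sources (in-degree 0): A
  process A: level=0
    A->B: in-degree(B)=1, level(B)>=1
    A->C: in-degree(C)=1, level(C)>=1
    A->D: in-degree(D)=0, level(D)=1, enqueue
  process D: level=1
    D->C: in-degree(C)=0, level(C)=2, enqueue
  process C: level=2
    C->B: in-degree(B)=0, level(B)=3, enqueue
  process B: level=3
All levels: A:0, B:3, C:2, D:1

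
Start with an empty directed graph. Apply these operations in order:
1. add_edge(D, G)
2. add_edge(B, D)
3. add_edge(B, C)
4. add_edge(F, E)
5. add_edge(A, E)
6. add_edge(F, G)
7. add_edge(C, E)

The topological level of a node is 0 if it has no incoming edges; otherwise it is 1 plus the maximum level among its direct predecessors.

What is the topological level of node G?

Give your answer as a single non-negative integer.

Op 1: add_edge(D, G). Edges now: 1
Op 2: add_edge(B, D). Edges now: 2
Op 3: add_edge(B, C). Edges now: 3
Op 4: add_edge(F, E). Edges now: 4
Op 5: add_edge(A, E). Edges now: 5
Op 6: add_edge(F, G). Edges now: 6
Op 7: add_edge(C, E). Edges now: 7
Compute levels (Kahn BFS):
  sources (in-degree 0): A, B, F
  process A: level=0
    A->E: in-degree(E)=2, level(E)>=1
  process B: level=0
    B->C: in-degree(C)=0, level(C)=1, enqueue
    B->D: in-degree(D)=0, level(D)=1, enqueue
  process F: level=0
    F->E: in-degree(E)=1, level(E)>=1
    F->G: in-degree(G)=1, level(G)>=1
  process C: level=1
    C->E: in-degree(E)=0, level(E)=2, enqueue
  process D: level=1
    D->G: in-degree(G)=0, level(G)=2, enqueue
  process E: level=2
  process G: level=2
All levels: A:0, B:0, C:1, D:1, E:2, F:0, G:2
level(G) = 2

Answer: 2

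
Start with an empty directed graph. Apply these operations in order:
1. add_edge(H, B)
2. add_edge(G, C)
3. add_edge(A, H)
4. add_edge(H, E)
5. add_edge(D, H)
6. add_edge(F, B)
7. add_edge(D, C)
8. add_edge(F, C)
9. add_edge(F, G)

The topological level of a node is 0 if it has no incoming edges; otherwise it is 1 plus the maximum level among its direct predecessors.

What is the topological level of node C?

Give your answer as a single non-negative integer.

Answer: 2

Derivation:
Op 1: add_edge(H, B). Edges now: 1
Op 2: add_edge(G, C). Edges now: 2
Op 3: add_edge(A, H). Edges now: 3
Op 4: add_edge(H, E). Edges now: 4
Op 5: add_edge(D, H). Edges now: 5
Op 6: add_edge(F, B). Edges now: 6
Op 7: add_edge(D, C). Edges now: 7
Op 8: add_edge(F, C). Edges now: 8
Op 9: add_edge(F, G). Edges now: 9
Compute levels (Kahn BFS):
  sources (in-degree 0): A, D, F
  process A: level=0
    A->H: in-degree(H)=1, level(H)>=1
  process D: level=0
    D->C: in-degree(C)=2, level(C)>=1
    D->H: in-degree(H)=0, level(H)=1, enqueue
  process F: level=0
    F->B: in-degree(B)=1, level(B)>=1
    F->C: in-degree(C)=1, level(C)>=1
    F->G: in-degree(G)=0, level(G)=1, enqueue
  process H: level=1
    H->B: in-degree(B)=0, level(B)=2, enqueue
    H->E: in-degree(E)=0, level(E)=2, enqueue
  process G: level=1
    G->C: in-degree(C)=0, level(C)=2, enqueue
  process B: level=2
  process E: level=2
  process C: level=2
All levels: A:0, B:2, C:2, D:0, E:2, F:0, G:1, H:1
level(C) = 2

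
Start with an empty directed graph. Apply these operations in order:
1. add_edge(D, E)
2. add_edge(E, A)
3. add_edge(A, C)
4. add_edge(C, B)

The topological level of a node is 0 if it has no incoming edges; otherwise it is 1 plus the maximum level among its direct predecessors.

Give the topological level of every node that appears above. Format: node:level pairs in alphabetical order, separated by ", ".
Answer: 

Answer: A:2, B:4, C:3, D:0, E:1

Derivation:
Op 1: add_edge(D, E). Edges now: 1
Op 2: add_edge(E, A). Edges now: 2
Op 3: add_edge(A, C). Edges now: 3
Op 4: add_edge(C, B). Edges now: 4
Compute levels (Kahn BFS):
  sources (in-degree 0): D
  process D: level=0
    D->E: in-degree(E)=0, level(E)=1, enqueue
  process E: level=1
    E->A: in-degree(A)=0, level(A)=2, enqueue
  process A: level=2
    A->C: in-degree(C)=0, level(C)=3, enqueue
  process C: level=3
    C->B: in-degree(B)=0, level(B)=4, enqueue
  process B: level=4
All levels: A:2, B:4, C:3, D:0, E:1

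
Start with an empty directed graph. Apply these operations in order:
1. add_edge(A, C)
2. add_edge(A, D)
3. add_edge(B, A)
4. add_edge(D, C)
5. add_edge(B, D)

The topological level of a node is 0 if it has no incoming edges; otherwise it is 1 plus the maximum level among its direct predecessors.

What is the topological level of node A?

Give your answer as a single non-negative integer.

Op 1: add_edge(A, C). Edges now: 1
Op 2: add_edge(A, D). Edges now: 2
Op 3: add_edge(B, A). Edges now: 3
Op 4: add_edge(D, C). Edges now: 4
Op 5: add_edge(B, D). Edges now: 5
Compute levels (Kahn BFS):
  sources (in-degree 0): B
  process B: level=0
    B->A: in-degree(A)=0, level(A)=1, enqueue
    B->D: in-degree(D)=1, level(D)>=1
  process A: level=1
    A->C: in-degree(C)=1, level(C)>=2
    A->D: in-degree(D)=0, level(D)=2, enqueue
  process D: level=2
    D->C: in-degree(C)=0, level(C)=3, enqueue
  process C: level=3
All levels: A:1, B:0, C:3, D:2
level(A) = 1

Answer: 1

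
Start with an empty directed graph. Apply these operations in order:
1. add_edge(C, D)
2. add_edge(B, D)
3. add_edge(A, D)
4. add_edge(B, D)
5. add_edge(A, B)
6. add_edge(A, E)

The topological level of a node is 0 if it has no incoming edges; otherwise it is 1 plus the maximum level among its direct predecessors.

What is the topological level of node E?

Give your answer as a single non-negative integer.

Answer: 1

Derivation:
Op 1: add_edge(C, D). Edges now: 1
Op 2: add_edge(B, D). Edges now: 2
Op 3: add_edge(A, D). Edges now: 3
Op 4: add_edge(B, D) (duplicate, no change). Edges now: 3
Op 5: add_edge(A, B). Edges now: 4
Op 6: add_edge(A, E). Edges now: 5
Compute levels (Kahn BFS):
  sources (in-degree 0): A, C
  process A: level=0
    A->B: in-degree(B)=0, level(B)=1, enqueue
    A->D: in-degree(D)=2, level(D)>=1
    A->E: in-degree(E)=0, level(E)=1, enqueue
  process C: level=0
    C->D: in-degree(D)=1, level(D)>=1
  process B: level=1
    B->D: in-degree(D)=0, level(D)=2, enqueue
  process E: level=1
  process D: level=2
All levels: A:0, B:1, C:0, D:2, E:1
level(E) = 1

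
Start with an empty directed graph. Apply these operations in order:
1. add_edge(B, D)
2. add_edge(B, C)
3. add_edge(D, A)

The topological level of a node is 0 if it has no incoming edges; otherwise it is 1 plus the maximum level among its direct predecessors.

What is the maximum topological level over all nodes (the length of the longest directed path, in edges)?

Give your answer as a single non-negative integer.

Answer: 2

Derivation:
Op 1: add_edge(B, D). Edges now: 1
Op 2: add_edge(B, C). Edges now: 2
Op 3: add_edge(D, A). Edges now: 3
Compute levels (Kahn BFS):
  sources (in-degree 0): B
  process B: level=0
    B->C: in-degree(C)=0, level(C)=1, enqueue
    B->D: in-degree(D)=0, level(D)=1, enqueue
  process C: level=1
  process D: level=1
    D->A: in-degree(A)=0, level(A)=2, enqueue
  process A: level=2
All levels: A:2, B:0, C:1, D:1
max level = 2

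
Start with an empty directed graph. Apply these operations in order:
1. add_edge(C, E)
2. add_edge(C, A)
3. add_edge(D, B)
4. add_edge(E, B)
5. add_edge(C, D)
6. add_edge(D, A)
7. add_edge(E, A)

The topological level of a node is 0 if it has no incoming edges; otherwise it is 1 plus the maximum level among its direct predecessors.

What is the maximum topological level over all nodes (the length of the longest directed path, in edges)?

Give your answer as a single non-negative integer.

Answer: 2

Derivation:
Op 1: add_edge(C, E). Edges now: 1
Op 2: add_edge(C, A). Edges now: 2
Op 3: add_edge(D, B). Edges now: 3
Op 4: add_edge(E, B). Edges now: 4
Op 5: add_edge(C, D). Edges now: 5
Op 6: add_edge(D, A). Edges now: 6
Op 7: add_edge(E, A). Edges now: 7
Compute levels (Kahn BFS):
  sources (in-degree 0): C
  process C: level=0
    C->A: in-degree(A)=2, level(A)>=1
    C->D: in-degree(D)=0, level(D)=1, enqueue
    C->E: in-degree(E)=0, level(E)=1, enqueue
  process D: level=1
    D->A: in-degree(A)=1, level(A)>=2
    D->B: in-degree(B)=1, level(B)>=2
  process E: level=1
    E->A: in-degree(A)=0, level(A)=2, enqueue
    E->B: in-degree(B)=0, level(B)=2, enqueue
  process A: level=2
  process B: level=2
All levels: A:2, B:2, C:0, D:1, E:1
max level = 2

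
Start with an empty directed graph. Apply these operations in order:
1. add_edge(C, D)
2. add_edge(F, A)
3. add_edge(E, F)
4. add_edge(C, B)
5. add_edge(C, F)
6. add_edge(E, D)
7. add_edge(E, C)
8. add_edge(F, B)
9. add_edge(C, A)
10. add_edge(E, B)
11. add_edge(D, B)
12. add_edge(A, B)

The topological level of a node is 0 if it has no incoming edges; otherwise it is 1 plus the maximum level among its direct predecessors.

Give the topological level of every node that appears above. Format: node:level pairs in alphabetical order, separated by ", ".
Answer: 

Op 1: add_edge(C, D). Edges now: 1
Op 2: add_edge(F, A). Edges now: 2
Op 3: add_edge(E, F). Edges now: 3
Op 4: add_edge(C, B). Edges now: 4
Op 5: add_edge(C, F). Edges now: 5
Op 6: add_edge(E, D). Edges now: 6
Op 7: add_edge(E, C). Edges now: 7
Op 8: add_edge(F, B). Edges now: 8
Op 9: add_edge(C, A). Edges now: 9
Op 10: add_edge(E, B). Edges now: 10
Op 11: add_edge(D, B). Edges now: 11
Op 12: add_edge(A, B). Edges now: 12
Compute levels (Kahn BFS):
  sources (in-degree 0): E
  process E: level=0
    E->B: in-degree(B)=4, level(B)>=1
    E->C: in-degree(C)=0, level(C)=1, enqueue
    E->D: in-degree(D)=1, level(D)>=1
    E->F: in-degree(F)=1, level(F)>=1
  process C: level=1
    C->A: in-degree(A)=1, level(A)>=2
    C->B: in-degree(B)=3, level(B)>=2
    C->D: in-degree(D)=0, level(D)=2, enqueue
    C->F: in-degree(F)=0, level(F)=2, enqueue
  process D: level=2
    D->B: in-degree(B)=2, level(B)>=3
  process F: level=2
    F->A: in-degree(A)=0, level(A)=3, enqueue
    F->B: in-degree(B)=1, level(B)>=3
  process A: level=3
    A->B: in-degree(B)=0, level(B)=4, enqueue
  process B: level=4
All levels: A:3, B:4, C:1, D:2, E:0, F:2

Answer: A:3, B:4, C:1, D:2, E:0, F:2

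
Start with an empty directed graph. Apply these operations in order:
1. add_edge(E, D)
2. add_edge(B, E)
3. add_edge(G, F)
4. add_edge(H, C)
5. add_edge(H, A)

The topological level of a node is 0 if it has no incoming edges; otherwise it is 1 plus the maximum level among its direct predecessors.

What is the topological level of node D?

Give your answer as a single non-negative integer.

Answer: 2

Derivation:
Op 1: add_edge(E, D). Edges now: 1
Op 2: add_edge(B, E). Edges now: 2
Op 3: add_edge(G, F). Edges now: 3
Op 4: add_edge(H, C). Edges now: 4
Op 5: add_edge(H, A). Edges now: 5
Compute levels (Kahn BFS):
  sources (in-degree 0): B, G, H
  process B: level=0
    B->E: in-degree(E)=0, level(E)=1, enqueue
  process G: level=0
    G->F: in-degree(F)=0, level(F)=1, enqueue
  process H: level=0
    H->A: in-degree(A)=0, level(A)=1, enqueue
    H->C: in-degree(C)=0, level(C)=1, enqueue
  process E: level=1
    E->D: in-degree(D)=0, level(D)=2, enqueue
  process F: level=1
  process A: level=1
  process C: level=1
  process D: level=2
All levels: A:1, B:0, C:1, D:2, E:1, F:1, G:0, H:0
level(D) = 2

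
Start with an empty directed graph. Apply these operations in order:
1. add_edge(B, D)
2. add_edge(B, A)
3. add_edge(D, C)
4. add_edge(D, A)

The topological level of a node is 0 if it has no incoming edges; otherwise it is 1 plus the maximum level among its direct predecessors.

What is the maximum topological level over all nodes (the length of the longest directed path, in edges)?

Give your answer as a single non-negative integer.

Answer: 2

Derivation:
Op 1: add_edge(B, D). Edges now: 1
Op 2: add_edge(B, A). Edges now: 2
Op 3: add_edge(D, C). Edges now: 3
Op 4: add_edge(D, A). Edges now: 4
Compute levels (Kahn BFS):
  sources (in-degree 0): B
  process B: level=0
    B->A: in-degree(A)=1, level(A)>=1
    B->D: in-degree(D)=0, level(D)=1, enqueue
  process D: level=1
    D->A: in-degree(A)=0, level(A)=2, enqueue
    D->C: in-degree(C)=0, level(C)=2, enqueue
  process A: level=2
  process C: level=2
All levels: A:2, B:0, C:2, D:1
max level = 2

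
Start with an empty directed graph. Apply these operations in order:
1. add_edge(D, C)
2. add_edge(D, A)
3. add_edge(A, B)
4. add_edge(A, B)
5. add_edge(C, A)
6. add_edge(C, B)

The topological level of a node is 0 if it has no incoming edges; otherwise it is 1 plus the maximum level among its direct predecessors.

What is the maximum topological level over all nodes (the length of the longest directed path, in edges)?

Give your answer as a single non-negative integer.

Op 1: add_edge(D, C). Edges now: 1
Op 2: add_edge(D, A). Edges now: 2
Op 3: add_edge(A, B). Edges now: 3
Op 4: add_edge(A, B) (duplicate, no change). Edges now: 3
Op 5: add_edge(C, A). Edges now: 4
Op 6: add_edge(C, B). Edges now: 5
Compute levels (Kahn BFS):
  sources (in-degree 0): D
  process D: level=0
    D->A: in-degree(A)=1, level(A)>=1
    D->C: in-degree(C)=0, level(C)=1, enqueue
  process C: level=1
    C->A: in-degree(A)=0, level(A)=2, enqueue
    C->B: in-degree(B)=1, level(B)>=2
  process A: level=2
    A->B: in-degree(B)=0, level(B)=3, enqueue
  process B: level=3
All levels: A:2, B:3, C:1, D:0
max level = 3

Answer: 3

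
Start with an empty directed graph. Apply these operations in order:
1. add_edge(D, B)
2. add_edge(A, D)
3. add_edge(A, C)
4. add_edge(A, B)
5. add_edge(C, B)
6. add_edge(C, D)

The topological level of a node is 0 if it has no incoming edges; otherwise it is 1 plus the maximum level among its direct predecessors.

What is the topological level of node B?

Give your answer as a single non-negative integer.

Op 1: add_edge(D, B). Edges now: 1
Op 2: add_edge(A, D). Edges now: 2
Op 3: add_edge(A, C). Edges now: 3
Op 4: add_edge(A, B). Edges now: 4
Op 5: add_edge(C, B). Edges now: 5
Op 6: add_edge(C, D). Edges now: 6
Compute levels (Kahn BFS):
  sources (in-degree 0): A
  process A: level=0
    A->B: in-degree(B)=2, level(B)>=1
    A->C: in-degree(C)=0, level(C)=1, enqueue
    A->D: in-degree(D)=1, level(D)>=1
  process C: level=1
    C->B: in-degree(B)=1, level(B)>=2
    C->D: in-degree(D)=0, level(D)=2, enqueue
  process D: level=2
    D->B: in-degree(B)=0, level(B)=3, enqueue
  process B: level=3
All levels: A:0, B:3, C:1, D:2
level(B) = 3

Answer: 3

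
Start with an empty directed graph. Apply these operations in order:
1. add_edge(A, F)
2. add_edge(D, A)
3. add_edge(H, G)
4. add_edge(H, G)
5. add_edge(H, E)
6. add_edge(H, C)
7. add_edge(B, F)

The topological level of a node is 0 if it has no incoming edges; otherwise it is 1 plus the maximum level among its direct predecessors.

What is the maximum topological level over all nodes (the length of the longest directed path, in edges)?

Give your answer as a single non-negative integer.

Answer: 2

Derivation:
Op 1: add_edge(A, F). Edges now: 1
Op 2: add_edge(D, A). Edges now: 2
Op 3: add_edge(H, G). Edges now: 3
Op 4: add_edge(H, G) (duplicate, no change). Edges now: 3
Op 5: add_edge(H, E). Edges now: 4
Op 6: add_edge(H, C). Edges now: 5
Op 7: add_edge(B, F). Edges now: 6
Compute levels (Kahn BFS):
  sources (in-degree 0): B, D, H
  process B: level=0
    B->F: in-degree(F)=1, level(F)>=1
  process D: level=0
    D->A: in-degree(A)=0, level(A)=1, enqueue
  process H: level=0
    H->C: in-degree(C)=0, level(C)=1, enqueue
    H->E: in-degree(E)=0, level(E)=1, enqueue
    H->G: in-degree(G)=0, level(G)=1, enqueue
  process A: level=1
    A->F: in-degree(F)=0, level(F)=2, enqueue
  process C: level=1
  process E: level=1
  process G: level=1
  process F: level=2
All levels: A:1, B:0, C:1, D:0, E:1, F:2, G:1, H:0
max level = 2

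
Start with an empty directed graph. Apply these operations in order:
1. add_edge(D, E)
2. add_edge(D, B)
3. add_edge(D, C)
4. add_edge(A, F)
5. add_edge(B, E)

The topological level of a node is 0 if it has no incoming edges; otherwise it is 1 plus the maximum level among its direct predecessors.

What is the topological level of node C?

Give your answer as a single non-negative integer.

Op 1: add_edge(D, E). Edges now: 1
Op 2: add_edge(D, B). Edges now: 2
Op 3: add_edge(D, C). Edges now: 3
Op 4: add_edge(A, F). Edges now: 4
Op 5: add_edge(B, E). Edges now: 5
Compute levels (Kahn BFS):
  sources (in-degree 0): A, D
  process A: level=0
    A->F: in-degree(F)=0, level(F)=1, enqueue
  process D: level=0
    D->B: in-degree(B)=0, level(B)=1, enqueue
    D->C: in-degree(C)=0, level(C)=1, enqueue
    D->E: in-degree(E)=1, level(E)>=1
  process F: level=1
  process B: level=1
    B->E: in-degree(E)=0, level(E)=2, enqueue
  process C: level=1
  process E: level=2
All levels: A:0, B:1, C:1, D:0, E:2, F:1
level(C) = 1

Answer: 1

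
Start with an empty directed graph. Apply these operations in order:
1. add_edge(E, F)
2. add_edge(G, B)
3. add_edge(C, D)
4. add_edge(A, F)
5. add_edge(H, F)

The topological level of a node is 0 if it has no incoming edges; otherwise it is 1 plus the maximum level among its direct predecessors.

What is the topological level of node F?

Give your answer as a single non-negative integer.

Answer: 1

Derivation:
Op 1: add_edge(E, F). Edges now: 1
Op 2: add_edge(G, B). Edges now: 2
Op 3: add_edge(C, D). Edges now: 3
Op 4: add_edge(A, F). Edges now: 4
Op 5: add_edge(H, F). Edges now: 5
Compute levels (Kahn BFS):
  sources (in-degree 0): A, C, E, G, H
  process A: level=0
    A->F: in-degree(F)=2, level(F)>=1
  process C: level=0
    C->D: in-degree(D)=0, level(D)=1, enqueue
  process E: level=0
    E->F: in-degree(F)=1, level(F)>=1
  process G: level=0
    G->B: in-degree(B)=0, level(B)=1, enqueue
  process H: level=0
    H->F: in-degree(F)=0, level(F)=1, enqueue
  process D: level=1
  process B: level=1
  process F: level=1
All levels: A:0, B:1, C:0, D:1, E:0, F:1, G:0, H:0
level(F) = 1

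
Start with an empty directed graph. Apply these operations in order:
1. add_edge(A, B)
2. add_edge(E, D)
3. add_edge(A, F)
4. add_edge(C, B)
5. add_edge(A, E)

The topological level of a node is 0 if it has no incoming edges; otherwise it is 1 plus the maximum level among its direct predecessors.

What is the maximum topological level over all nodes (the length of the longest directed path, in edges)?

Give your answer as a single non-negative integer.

Op 1: add_edge(A, B). Edges now: 1
Op 2: add_edge(E, D). Edges now: 2
Op 3: add_edge(A, F). Edges now: 3
Op 4: add_edge(C, B). Edges now: 4
Op 5: add_edge(A, E). Edges now: 5
Compute levels (Kahn BFS):
  sources (in-degree 0): A, C
  process A: level=0
    A->B: in-degree(B)=1, level(B)>=1
    A->E: in-degree(E)=0, level(E)=1, enqueue
    A->F: in-degree(F)=0, level(F)=1, enqueue
  process C: level=0
    C->B: in-degree(B)=0, level(B)=1, enqueue
  process E: level=1
    E->D: in-degree(D)=0, level(D)=2, enqueue
  process F: level=1
  process B: level=1
  process D: level=2
All levels: A:0, B:1, C:0, D:2, E:1, F:1
max level = 2

Answer: 2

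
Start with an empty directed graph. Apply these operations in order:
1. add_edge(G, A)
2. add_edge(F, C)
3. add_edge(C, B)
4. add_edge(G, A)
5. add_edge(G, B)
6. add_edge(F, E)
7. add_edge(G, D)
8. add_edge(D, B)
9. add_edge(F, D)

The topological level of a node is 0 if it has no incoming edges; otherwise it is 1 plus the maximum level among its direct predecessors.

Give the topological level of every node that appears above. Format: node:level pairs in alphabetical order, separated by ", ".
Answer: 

Op 1: add_edge(G, A). Edges now: 1
Op 2: add_edge(F, C). Edges now: 2
Op 3: add_edge(C, B). Edges now: 3
Op 4: add_edge(G, A) (duplicate, no change). Edges now: 3
Op 5: add_edge(G, B). Edges now: 4
Op 6: add_edge(F, E). Edges now: 5
Op 7: add_edge(G, D). Edges now: 6
Op 8: add_edge(D, B). Edges now: 7
Op 9: add_edge(F, D). Edges now: 8
Compute levels (Kahn BFS):
  sources (in-degree 0): F, G
  process F: level=0
    F->C: in-degree(C)=0, level(C)=1, enqueue
    F->D: in-degree(D)=1, level(D)>=1
    F->E: in-degree(E)=0, level(E)=1, enqueue
  process G: level=0
    G->A: in-degree(A)=0, level(A)=1, enqueue
    G->B: in-degree(B)=2, level(B)>=1
    G->D: in-degree(D)=0, level(D)=1, enqueue
  process C: level=1
    C->B: in-degree(B)=1, level(B)>=2
  process E: level=1
  process A: level=1
  process D: level=1
    D->B: in-degree(B)=0, level(B)=2, enqueue
  process B: level=2
All levels: A:1, B:2, C:1, D:1, E:1, F:0, G:0

Answer: A:1, B:2, C:1, D:1, E:1, F:0, G:0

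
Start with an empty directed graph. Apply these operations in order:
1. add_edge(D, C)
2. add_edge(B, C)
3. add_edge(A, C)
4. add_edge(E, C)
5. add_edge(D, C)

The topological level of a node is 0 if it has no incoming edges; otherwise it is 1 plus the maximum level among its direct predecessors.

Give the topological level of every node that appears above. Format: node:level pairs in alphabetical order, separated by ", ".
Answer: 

Op 1: add_edge(D, C). Edges now: 1
Op 2: add_edge(B, C). Edges now: 2
Op 3: add_edge(A, C). Edges now: 3
Op 4: add_edge(E, C). Edges now: 4
Op 5: add_edge(D, C) (duplicate, no change). Edges now: 4
Compute levels (Kahn BFS):
  sources (in-degree 0): A, B, D, E
  process A: level=0
    A->C: in-degree(C)=3, level(C)>=1
  process B: level=0
    B->C: in-degree(C)=2, level(C)>=1
  process D: level=0
    D->C: in-degree(C)=1, level(C)>=1
  process E: level=0
    E->C: in-degree(C)=0, level(C)=1, enqueue
  process C: level=1
All levels: A:0, B:0, C:1, D:0, E:0

Answer: A:0, B:0, C:1, D:0, E:0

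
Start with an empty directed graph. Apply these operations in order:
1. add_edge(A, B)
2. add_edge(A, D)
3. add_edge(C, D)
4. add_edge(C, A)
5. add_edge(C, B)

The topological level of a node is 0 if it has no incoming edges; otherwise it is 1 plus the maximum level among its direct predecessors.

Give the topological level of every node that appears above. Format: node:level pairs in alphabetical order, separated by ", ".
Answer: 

Op 1: add_edge(A, B). Edges now: 1
Op 2: add_edge(A, D). Edges now: 2
Op 3: add_edge(C, D). Edges now: 3
Op 4: add_edge(C, A). Edges now: 4
Op 5: add_edge(C, B). Edges now: 5
Compute levels (Kahn BFS):
  sources (in-degree 0): C
  process C: level=0
    C->A: in-degree(A)=0, level(A)=1, enqueue
    C->B: in-degree(B)=1, level(B)>=1
    C->D: in-degree(D)=1, level(D)>=1
  process A: level=1
    A->B: in-degree(B)=0, level(B)=2, enqueue
    A->D: in-degree(D)=0, level(D)=2, enqueue
  process B: level=2
  process D: level=2
All levels: A:1, B:2, C:0, D:2

Answer: A:1, B:2, C:0, D:2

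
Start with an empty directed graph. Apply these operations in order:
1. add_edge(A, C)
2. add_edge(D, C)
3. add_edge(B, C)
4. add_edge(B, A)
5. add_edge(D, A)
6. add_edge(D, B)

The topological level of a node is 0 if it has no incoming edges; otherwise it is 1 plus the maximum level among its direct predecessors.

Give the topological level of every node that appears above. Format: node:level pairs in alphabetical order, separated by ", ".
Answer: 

Answer: A:2, B:1, C:3, D:0

Derivation:
Op 1: add_edge(A, C). Edges now: 1
Op 2: add_edge(D, C). Edges now: 2
Op 3: add_edge(B, C). Edges now: 3
Op 4: add_edge(B, A). Edges now: 4
Op 5: add_edge(D, A). Edges now: 5
Op 6: add_edge(D, B). Edges now: 6
Compute levels (Kahn BFS):
  sources (in-degree 0): D
  process D: level=0
    D->A: in-degree(A)=1, level(A)>=1
    D->B: in-degree(B)=0, level(B)=1, enqueue
    D->C: in-degree(C)=2, level(C)>=1
  process B: level=1
    B->A: in-degree(A)=0, level(A)=2, enqueue
    B->C: in-degree(C)=1, level(C)>=2
  process A: level=2
    A->C: in-degree(C)=0, level(C)=3, enqueue
  process C: level=3
All levels: A:2, B:1, C:3, D:0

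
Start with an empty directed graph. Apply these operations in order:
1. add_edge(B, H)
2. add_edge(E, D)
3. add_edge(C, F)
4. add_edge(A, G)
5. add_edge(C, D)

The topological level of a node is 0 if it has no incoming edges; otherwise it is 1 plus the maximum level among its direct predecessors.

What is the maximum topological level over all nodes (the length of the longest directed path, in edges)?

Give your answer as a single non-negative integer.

Op 1: add_edge(B, H). Edges now: 1
Op 2: add_edge(E, D). Edges now: 2
Op 3: add_edge(C, F). Edges now: 3
Op 4: add_edge(A, G). Edges now: 4
Op 5: add_edge(C, D). Edges now: 5
Compute levels (Kahn BFS):
  sources (in-degree 0): A, B, C, E
  process A: level=0
    A->G: in-degree(G)=0, level(G)=1, enqueue
  process B: level=0
    B->H: in-degree(H)=0, level(H)=1, enqueue
  process C: level=0
    C->D: in-degree(D)=1, level(D)>=1
    C->F: in-degree(F)=0, level(F)=1, enqueue
  process E: level=0
    E->D: in-degree(D)=0, level(D)=1, enqueue
  process G: level=1
  process H: level=1
  process F: level=1
  process D: level=1
All levels: A:0, B:0, C:0, D:1, E:0, F:1, G:1, H:1
max level = 1

Answer: 1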